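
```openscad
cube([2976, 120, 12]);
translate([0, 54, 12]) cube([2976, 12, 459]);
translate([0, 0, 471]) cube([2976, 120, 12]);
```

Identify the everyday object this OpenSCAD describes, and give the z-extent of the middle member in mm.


An I-beam. The web height is 459 mm.

Two wide flanges with a thin centred web — an I-beam. Overall 483 mm minus two 12 mm flanges gives a web of 483 − 2·12 = 459 mm.


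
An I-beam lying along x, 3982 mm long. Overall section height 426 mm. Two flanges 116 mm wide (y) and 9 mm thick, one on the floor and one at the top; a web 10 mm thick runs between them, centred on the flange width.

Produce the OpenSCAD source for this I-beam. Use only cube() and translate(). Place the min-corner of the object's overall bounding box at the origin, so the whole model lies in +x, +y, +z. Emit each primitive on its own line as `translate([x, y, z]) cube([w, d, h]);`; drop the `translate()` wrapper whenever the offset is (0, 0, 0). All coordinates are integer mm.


cube([3982, 116, 9]);
translate([0, 53, 9]) cube([3982, 10, 408]);
translate([0, 0, 417]) cube([3982, 116, 9]);


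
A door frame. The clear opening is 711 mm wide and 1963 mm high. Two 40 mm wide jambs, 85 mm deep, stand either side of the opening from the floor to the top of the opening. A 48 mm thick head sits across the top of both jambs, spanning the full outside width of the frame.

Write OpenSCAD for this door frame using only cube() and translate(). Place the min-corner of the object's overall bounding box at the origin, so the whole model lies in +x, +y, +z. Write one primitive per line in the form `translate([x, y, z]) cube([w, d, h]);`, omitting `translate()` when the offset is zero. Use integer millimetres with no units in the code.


cube([40, 85, 1963]);
translate([751, 0, 0]) cube([40, 85, 1963]);
translate([0, 0, 1963]) cube([791, 85, 48]);


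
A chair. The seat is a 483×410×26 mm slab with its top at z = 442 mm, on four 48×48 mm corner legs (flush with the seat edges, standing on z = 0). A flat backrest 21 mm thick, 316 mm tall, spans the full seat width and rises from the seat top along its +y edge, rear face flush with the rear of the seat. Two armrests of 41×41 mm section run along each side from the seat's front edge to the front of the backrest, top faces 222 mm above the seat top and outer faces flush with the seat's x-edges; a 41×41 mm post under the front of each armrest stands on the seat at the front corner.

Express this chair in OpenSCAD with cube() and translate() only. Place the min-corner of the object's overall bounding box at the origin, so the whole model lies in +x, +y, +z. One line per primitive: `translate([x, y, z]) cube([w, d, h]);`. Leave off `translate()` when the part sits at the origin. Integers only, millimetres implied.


translate([0, 0, 416]) cube([483, 410, 26]);
cube([48, 48, 416]);
translate([435, 0, 0]) cube([48, 48, 416]);
translate([0, 362, 0]) cube([48, 48, 416]);
translate([435, 362, 0]) cube([48, 48, 416]);
translate([0, 389, 442]) cube([483, 21, 316]);
translate([0, 0, 623]) cube([41, 389, 41]);
translate([442, 0, 623]) cube([41, 389, 41]);
translate([0, 0, 442]) cube([41, 41, 181]);
translate([442, 0, 442]) cube([41, 41, 181]);


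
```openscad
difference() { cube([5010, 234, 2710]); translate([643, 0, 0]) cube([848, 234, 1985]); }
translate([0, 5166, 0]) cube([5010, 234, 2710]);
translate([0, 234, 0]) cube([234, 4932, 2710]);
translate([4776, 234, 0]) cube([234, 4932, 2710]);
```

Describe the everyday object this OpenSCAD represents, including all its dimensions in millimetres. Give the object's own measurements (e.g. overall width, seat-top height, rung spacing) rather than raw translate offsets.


A single room: four walls, each 2710 mm tall and 234 mm thick, enclosing an outside footprint 5010×5400 mm (x × y), no floor or roof. The front and back walls (−y and +y sides) run the full x-width; the side walls fit between their inner faces. A door opening 848 mm wide and 1985 mm tall is cut through the front wall from the floor up, its −x edge 643 mm from the wall's −x end.


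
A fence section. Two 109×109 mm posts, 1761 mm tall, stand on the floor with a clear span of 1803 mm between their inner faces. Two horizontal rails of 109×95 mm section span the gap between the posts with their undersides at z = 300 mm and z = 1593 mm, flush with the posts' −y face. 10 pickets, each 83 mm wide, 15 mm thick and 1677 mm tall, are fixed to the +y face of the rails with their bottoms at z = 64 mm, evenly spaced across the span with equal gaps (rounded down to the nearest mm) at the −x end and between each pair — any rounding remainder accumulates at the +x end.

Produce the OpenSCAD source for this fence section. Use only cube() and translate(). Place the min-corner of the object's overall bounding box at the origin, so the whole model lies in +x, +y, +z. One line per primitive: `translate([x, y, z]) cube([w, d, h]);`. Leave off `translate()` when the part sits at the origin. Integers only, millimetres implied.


cube([109, 109, 1761]);
translate([1912, 0, 0]) cube([109, 109, 1761]);
translate([109, 0, 300]) cube([1803, 109, 95]);
translate([109, 0, 1593]) cube([1803, 109, 95]);
translate([197, 109, 64]) cube([83, 15, 1677]);
translate([368, 109, 64]) cube([83, 15, 1677]);
translate([539, 109, 64]) cube([83, 15, 1677]);
translate([710, 109, 64]) cube([83, 15, 1677]);
translate([881, 109, 64]) cube([83, 15, 1677]);
translate([1052, 109, 64]) cube([83, 15, 1677]);
translate([1223, 109, 64]) cube([83, 15, 1677]);
translate([1394, 109, 64]) cube([83, 15, 1677]);
translate([1565, 109, 64]) cube([83, 15, 1677]);
translate([1736, 109, 64]) cube([83, 15, 1677]);


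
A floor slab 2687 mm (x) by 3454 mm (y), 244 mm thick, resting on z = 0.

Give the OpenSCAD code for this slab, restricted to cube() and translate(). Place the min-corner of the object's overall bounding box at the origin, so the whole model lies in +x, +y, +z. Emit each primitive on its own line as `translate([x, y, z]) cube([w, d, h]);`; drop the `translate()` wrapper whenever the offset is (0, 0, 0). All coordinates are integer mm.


cube([2687, 3454, 244]);


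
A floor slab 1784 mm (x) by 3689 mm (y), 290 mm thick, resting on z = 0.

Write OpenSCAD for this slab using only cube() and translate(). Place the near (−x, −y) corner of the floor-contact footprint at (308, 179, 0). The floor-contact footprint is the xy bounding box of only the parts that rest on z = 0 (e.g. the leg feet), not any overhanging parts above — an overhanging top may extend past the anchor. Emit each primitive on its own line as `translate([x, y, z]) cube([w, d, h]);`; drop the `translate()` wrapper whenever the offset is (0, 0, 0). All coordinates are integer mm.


translate([308, 179, 0]) cube([1784, 3689, 290]);


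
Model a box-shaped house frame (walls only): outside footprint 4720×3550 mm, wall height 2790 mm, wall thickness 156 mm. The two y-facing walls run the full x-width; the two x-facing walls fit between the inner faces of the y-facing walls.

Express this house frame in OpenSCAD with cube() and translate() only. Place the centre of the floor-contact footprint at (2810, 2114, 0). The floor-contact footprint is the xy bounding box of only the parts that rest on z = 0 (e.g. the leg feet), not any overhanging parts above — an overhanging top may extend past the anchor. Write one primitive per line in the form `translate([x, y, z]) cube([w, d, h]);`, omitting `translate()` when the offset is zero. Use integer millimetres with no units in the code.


translate([450, 339, 0]) cube([4720, 156, 2790]);
translate([450, 3733, 0]) cube([4720, 156, 2790]);
translate([450, 495, 0]) cube([156, 3238, 2790]);
translate([5014, 495, 0]) cube([156, 3238, 2790]);


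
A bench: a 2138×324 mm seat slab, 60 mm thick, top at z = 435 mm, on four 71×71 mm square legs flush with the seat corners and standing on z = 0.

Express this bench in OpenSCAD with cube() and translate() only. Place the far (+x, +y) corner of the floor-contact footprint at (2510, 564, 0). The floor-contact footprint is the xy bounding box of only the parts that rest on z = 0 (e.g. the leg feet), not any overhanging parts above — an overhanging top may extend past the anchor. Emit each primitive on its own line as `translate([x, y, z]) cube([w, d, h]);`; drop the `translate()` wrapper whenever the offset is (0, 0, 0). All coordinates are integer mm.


translate([372, 240, 375]) cube([2138, 324, 60]);
translate([372, 240, 0]) cube([71, 71, 375]);
translate([372, 493, 0]) cube([71, 71, 375]);
translate([2439, 240, 0]) cube([71, 71, 375]);
translate([2439, 493, 0]) cube([71, 71, 375]);


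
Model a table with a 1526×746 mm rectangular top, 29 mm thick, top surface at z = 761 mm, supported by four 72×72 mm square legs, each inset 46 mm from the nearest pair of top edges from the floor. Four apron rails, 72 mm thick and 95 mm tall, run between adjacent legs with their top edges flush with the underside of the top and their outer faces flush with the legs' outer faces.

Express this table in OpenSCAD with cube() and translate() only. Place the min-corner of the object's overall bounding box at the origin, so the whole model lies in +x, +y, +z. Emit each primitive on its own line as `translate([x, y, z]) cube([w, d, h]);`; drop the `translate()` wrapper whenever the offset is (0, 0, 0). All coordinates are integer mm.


// leg_h = 761 - 29 = 732
// apron z = 732 - 95 = 637
translate([0, 0, 732]) cube([1526, 746, 29]);
translate([46, 46, 0]) cube([72, 72, 732]);
translate([1408, 46, 0]) cube([72, 72, 732]);
translate([46, 628, 0]) cube([72, 72, 732]);
translate([1408, 628, 0]) cube([72, 72, 732]);
translate([118, 46, 637]) cube([1290, 72, 95]);
translate([118, 628, 637]) cube([1290, 72, 95]);
translate([46, 118, 637]) cube([72, 510, 95]);
translate([1408, 118, 637]) cube([72, 510, 95]);


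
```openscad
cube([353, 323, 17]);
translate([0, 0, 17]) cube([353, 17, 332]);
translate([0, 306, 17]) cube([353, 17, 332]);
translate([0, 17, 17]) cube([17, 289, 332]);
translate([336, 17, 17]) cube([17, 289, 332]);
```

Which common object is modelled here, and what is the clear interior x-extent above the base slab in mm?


An open box. The internal width is 319 mm.

A 353×323 base slab with four walls standing on it — an open box. The base is 353 mm wide and the walls are 17 mm thick, so the internal width is 353 − 2 × 17 = 319 mm.


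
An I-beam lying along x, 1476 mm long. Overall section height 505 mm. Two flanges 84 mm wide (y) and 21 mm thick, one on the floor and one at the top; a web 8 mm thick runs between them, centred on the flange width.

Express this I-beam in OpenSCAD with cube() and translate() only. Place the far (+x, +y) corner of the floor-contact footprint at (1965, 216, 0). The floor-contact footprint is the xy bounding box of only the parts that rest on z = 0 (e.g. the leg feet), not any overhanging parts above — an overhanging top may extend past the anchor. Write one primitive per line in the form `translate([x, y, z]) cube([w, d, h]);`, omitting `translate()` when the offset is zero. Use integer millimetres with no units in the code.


translate([489, 132, 0]) cube([1476, 84, 21]);
translate([489, 170, 21]) cube([1476, 8, 463]);
translate([489, 132, 484]) cube([1476, 84, 21]);


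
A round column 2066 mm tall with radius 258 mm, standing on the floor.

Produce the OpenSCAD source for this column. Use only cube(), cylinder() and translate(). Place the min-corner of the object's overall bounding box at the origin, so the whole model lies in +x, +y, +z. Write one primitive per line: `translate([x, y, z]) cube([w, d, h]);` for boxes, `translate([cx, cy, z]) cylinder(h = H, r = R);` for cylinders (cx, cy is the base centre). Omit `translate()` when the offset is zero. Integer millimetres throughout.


translate([258, 258, 0]) cylinder(h = 2066, r = 258);


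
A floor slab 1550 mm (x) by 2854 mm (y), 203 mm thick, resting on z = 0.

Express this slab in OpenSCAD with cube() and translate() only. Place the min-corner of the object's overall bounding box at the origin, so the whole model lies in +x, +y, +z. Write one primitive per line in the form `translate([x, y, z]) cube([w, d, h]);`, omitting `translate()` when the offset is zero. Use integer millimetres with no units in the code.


cube([1550, 2854, 203]);


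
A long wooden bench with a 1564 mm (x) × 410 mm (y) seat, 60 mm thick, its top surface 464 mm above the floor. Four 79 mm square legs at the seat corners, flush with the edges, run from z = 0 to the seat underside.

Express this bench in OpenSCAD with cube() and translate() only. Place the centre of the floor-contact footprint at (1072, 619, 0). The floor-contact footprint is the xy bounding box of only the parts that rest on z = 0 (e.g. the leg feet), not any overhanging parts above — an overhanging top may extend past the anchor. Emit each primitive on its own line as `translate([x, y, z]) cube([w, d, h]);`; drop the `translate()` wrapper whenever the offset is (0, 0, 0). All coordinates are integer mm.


translate([290, 414, 404]) cube([1564, 410, 60]);
translate([290, 414, 0]) cube([79, 79, 404]);
translate([290, 745, 0]) cube([79, 79, 404]);
translate([1775, 414, 0]) cube([79, 79, 404]);
translate([1775, 745, 0]) cube([79, 79, 404]);


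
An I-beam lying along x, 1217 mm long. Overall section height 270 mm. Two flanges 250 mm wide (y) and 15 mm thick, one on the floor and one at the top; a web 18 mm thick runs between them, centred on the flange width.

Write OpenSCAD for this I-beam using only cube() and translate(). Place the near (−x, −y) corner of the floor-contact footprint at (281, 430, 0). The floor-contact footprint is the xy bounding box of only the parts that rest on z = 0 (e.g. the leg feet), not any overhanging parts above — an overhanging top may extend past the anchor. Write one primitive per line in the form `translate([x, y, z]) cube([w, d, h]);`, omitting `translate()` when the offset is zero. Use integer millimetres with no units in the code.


translate([281, 430, 0]) cube([1217, 250, 15]);
translate([281, 546, 15]) cube([1217, 18, 240]);
translate([281, 430, 255]) cube([1217, 250, 15]);


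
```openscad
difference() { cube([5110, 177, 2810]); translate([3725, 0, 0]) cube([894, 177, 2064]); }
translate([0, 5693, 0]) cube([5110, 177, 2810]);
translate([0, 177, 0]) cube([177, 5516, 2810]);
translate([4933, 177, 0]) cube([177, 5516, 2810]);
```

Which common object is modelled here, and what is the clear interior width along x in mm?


A single room. The interior width is 4756 mm.

Four walls enclosing a rectangle with a door in the front wall — a room. Outside width 5110 minus two 177 mm walls gives 4756 mm.


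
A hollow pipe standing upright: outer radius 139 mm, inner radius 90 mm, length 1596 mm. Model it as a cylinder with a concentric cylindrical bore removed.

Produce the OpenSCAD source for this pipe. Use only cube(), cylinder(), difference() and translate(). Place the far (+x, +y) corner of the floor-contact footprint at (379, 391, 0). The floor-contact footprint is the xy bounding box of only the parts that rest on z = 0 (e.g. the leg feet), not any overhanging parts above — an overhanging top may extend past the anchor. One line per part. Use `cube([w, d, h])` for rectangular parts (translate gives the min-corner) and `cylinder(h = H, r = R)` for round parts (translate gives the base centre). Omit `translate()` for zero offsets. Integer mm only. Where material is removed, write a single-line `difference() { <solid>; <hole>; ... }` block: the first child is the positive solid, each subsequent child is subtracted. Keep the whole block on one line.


difference() { translate([240, 252, 0]) cylinder(h = 1596, r = 139); translate([240, 252, 0]) cylinder(h = 1596, r = 90); }


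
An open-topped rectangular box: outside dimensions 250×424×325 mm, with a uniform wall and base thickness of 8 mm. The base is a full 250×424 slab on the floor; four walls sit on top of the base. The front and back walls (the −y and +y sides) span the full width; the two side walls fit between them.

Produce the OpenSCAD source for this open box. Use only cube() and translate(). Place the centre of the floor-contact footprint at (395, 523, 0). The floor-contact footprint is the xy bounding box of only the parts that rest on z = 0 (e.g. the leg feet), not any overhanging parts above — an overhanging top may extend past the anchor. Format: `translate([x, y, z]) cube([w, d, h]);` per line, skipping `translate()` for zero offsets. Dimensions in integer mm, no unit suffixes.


translate([270, 311, 0]) cube([250, 424, 8]);
translate([270, 311, 8]) cube([250, 8, 317]);
translate([270, 727, 8]) cube([250, 8, 317]);
translate([270, 319, 8]) cube([8, 408, 317]);
translate([512, 319, 8]) cube([8, 408, 317]);


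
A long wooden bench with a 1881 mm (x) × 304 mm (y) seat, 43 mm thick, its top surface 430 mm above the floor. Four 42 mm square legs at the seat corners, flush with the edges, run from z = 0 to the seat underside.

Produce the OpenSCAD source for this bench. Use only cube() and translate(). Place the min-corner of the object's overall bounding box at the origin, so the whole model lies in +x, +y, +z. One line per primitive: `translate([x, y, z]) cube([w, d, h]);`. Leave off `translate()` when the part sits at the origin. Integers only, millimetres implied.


translate([0, 0, 387]) cube([1881, 304, 43]);
cube([42, 42, 387]);
translate([0, 262, 0]) cube([42, 42, 387]);
translate([1839, 0, 0]) cube([42, 42, 387]);
translate([1839, 262, 0]) cube([42, 42, 387]);


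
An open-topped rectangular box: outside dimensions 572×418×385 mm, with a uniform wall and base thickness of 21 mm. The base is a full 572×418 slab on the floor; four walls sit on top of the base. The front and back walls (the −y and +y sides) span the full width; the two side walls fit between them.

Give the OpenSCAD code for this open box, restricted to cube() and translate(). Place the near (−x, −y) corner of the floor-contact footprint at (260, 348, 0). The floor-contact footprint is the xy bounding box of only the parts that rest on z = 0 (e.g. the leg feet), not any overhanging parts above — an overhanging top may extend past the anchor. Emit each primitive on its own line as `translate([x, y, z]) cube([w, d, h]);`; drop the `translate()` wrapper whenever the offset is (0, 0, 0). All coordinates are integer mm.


translate([260, 348, 0]) cube([572, 418, 21]);
translate([260, 348, 21]) cube([572, 21, 364]);
translate([260, 745, 21]) cube([572, 21, 364]);
translate([260, 369, 21]) cube([21, 376, 364]);
translate([811, 369, 21]) cube([21, 376, 364]);


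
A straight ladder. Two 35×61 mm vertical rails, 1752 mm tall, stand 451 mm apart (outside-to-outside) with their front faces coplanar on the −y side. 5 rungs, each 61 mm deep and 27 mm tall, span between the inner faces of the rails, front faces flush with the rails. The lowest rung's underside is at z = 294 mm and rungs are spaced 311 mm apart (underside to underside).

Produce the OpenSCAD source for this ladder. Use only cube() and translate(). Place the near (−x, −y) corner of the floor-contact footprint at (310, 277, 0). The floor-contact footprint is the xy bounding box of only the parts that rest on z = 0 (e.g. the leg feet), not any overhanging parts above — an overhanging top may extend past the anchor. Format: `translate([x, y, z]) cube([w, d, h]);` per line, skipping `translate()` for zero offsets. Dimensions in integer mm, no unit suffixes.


translate([310, 277, 0]) cube([35, 61, 1752]);
translate([726, 277, 0]) cube([35, 61, 1752]);
translate([345, 277, 294]) cube([381, 61, 27]);
translate([345, 277, 605]) cube([381, 61, 27]);
translate([345, 277, 916]) cube([381, 61, 27]);
translate([345, 277, 1227]) cube([381, 61, 27]);
translate([345, 277, 1538]) cube([381, 61, 27]);


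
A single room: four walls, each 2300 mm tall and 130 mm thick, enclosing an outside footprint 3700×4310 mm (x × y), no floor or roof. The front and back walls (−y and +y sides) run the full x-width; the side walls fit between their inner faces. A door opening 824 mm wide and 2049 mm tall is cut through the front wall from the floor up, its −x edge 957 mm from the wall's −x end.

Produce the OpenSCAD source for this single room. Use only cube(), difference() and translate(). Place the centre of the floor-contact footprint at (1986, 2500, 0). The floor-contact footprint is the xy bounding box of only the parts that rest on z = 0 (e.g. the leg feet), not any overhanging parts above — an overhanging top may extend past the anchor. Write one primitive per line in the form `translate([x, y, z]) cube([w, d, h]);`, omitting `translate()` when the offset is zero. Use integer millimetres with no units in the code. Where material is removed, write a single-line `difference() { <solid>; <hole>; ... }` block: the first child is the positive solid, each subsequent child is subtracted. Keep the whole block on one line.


difference() { translate([136, 345, 0]) cube([3700, 130, 2300]); translate([1093, 345, 0]) cube([824, 130, 2049]); }
translate([136, 4525, 0]) cube([3700, 130, 2300]);
translate([136, 475, 0]) cube([130, 4050, 2300]);
translate([3706, 475, 0]) cube([130, 4050, 2300]);


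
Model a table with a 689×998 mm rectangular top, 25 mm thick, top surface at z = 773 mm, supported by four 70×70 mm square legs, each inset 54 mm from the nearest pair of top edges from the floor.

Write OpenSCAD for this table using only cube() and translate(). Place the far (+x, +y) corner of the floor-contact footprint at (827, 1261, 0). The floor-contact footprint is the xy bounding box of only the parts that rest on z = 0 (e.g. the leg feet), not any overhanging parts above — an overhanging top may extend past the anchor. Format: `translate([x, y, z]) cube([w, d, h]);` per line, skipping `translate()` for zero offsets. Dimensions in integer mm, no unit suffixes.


translate([192, 317, 748]) cube([689, 998, 25]);
translate([246, 371, 0]) cube([70, 70, 748]);
translate([757, 371, 0]) cube([70, 70, 748]);
translate([246, 1191, 0]) cube([70, 70, 748]);
translate([757, 1191, 0]) cube([70, 70, 748]);


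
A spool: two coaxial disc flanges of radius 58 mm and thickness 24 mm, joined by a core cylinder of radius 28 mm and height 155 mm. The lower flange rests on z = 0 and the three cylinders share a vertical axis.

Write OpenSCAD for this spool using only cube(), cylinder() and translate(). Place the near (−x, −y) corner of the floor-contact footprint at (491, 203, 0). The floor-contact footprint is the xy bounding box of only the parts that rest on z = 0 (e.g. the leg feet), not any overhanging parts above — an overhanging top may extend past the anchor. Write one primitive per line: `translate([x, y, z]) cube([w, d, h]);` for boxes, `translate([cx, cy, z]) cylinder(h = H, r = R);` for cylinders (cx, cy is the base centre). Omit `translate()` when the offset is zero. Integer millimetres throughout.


translate([549, 261, 0]) cylinder(h = 24, r = 58);
translate([549, 261, 24]) cylinder(h = 155, r = 28);
translate([549, 261, 179]) cylinder(h = 24, r = 58);


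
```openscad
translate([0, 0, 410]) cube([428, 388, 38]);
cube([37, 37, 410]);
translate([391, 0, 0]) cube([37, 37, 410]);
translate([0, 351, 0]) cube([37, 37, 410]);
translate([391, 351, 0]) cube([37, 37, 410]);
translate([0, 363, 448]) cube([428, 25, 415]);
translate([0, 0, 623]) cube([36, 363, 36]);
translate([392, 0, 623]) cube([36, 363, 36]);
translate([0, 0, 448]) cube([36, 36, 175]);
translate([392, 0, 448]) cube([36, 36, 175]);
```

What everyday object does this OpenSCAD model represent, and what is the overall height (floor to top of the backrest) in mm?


A chair. The overall height is 863 mm.

A slab on four corner posts with a tall panel at the back — a chair. The seat slab sits at z = 410 with thickness 38, and the 415 mm backrest starts at the seat top, so the overall height is 410 + 38 + 415 = 863 mm.


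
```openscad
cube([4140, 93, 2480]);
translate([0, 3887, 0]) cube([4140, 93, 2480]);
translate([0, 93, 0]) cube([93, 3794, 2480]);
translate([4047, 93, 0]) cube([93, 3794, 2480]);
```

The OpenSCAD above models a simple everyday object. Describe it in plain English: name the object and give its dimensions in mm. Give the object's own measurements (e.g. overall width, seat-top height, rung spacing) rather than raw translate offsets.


The wall frame of a small rectangular building: four walls, each 2480 mm tall and 93 mm thick, enclosing a footprint 4140 mm (x) by 3980 mm (y) outside-to-outside, with no floor or roof. The front and back walls (the −y and +y sides) span the full width; the two side walls fit between them.


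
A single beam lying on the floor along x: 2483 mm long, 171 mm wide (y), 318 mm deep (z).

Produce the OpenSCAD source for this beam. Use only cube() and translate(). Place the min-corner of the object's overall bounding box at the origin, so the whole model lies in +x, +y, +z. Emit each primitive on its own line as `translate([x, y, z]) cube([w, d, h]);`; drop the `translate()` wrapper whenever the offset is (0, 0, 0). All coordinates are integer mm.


cube([2483, 171, 318]);


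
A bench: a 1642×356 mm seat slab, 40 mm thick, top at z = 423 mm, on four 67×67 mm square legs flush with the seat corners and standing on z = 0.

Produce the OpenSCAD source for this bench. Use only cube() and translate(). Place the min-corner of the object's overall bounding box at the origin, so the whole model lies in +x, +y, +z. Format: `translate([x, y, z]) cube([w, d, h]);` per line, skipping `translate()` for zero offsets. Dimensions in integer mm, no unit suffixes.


// leg_h = 423 − 40 = 383
translate([0, 0, 383]) cube([1642, 356, 40]);
cube([67, 67, 383]);
translate([0, 289, 0]) cube([67, 67, 383]);
translate([1575, 0, 0]) cube([67, 67, 383]);
translate([1575, 289, 0]) cube([67, 67, 383]);


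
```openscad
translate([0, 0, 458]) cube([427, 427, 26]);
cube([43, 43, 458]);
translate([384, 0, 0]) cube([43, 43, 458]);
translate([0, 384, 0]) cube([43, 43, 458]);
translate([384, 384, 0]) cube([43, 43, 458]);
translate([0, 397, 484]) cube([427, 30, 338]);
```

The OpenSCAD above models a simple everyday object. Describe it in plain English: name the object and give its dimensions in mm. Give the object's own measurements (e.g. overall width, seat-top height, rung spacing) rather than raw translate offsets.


A chair. The seat is a 427×427×26 mm slab with its top at z = 484 mm, on four 43×43 mm corner legs (flush with the seat edges, standing on z = 0). A flat backrest 30 mm thick, 338 mm tall, spans the full seat width and rises from the seat top along its +y edge, rear face flush with the rear of the seat.


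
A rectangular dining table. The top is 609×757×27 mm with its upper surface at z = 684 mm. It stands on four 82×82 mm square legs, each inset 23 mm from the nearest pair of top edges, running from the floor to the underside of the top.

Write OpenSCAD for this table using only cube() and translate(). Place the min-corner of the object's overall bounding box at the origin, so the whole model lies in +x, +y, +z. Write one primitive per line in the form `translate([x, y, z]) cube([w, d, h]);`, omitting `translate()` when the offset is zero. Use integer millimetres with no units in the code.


translate([0, 0, 657]) cube([609, 757, 27]);
translate([23, 23, 0]) cube([82, 82, 657]);
translate([504, 23, 0]) cube([82, 82, 657]);
translate([23, 652, 0]) cube([82, 82, 657]);
translate([504, 652, 0]) cube([82, 82, 657]);


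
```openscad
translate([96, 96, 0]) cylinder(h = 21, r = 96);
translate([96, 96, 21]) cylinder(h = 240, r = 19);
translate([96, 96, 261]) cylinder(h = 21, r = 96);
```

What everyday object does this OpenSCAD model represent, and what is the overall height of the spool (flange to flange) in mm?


A spool. The overall height is 282 mm.

Three coaxial cylinders, large–small–large — a spool. Two 21 mm flanges and a 240 mm core give 21 + 240 + 21 = 282 mm.


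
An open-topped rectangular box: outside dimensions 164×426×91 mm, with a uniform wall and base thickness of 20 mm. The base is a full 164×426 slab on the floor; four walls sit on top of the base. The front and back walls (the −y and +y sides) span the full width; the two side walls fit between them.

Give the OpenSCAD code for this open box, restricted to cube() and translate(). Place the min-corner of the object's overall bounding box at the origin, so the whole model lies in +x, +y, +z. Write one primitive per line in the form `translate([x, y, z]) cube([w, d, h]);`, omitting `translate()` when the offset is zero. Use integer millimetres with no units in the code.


cube([164, 426, 20]);
translate([0, 0, 20]) cube([164, 20, 71]);
translate([0, 406, 20]) cube([164, 20, 71]);
translate([0, 20, 20]) cube([20, 386, 71]);
translate([144, 20, 20]) cube([20, 386, 71]);


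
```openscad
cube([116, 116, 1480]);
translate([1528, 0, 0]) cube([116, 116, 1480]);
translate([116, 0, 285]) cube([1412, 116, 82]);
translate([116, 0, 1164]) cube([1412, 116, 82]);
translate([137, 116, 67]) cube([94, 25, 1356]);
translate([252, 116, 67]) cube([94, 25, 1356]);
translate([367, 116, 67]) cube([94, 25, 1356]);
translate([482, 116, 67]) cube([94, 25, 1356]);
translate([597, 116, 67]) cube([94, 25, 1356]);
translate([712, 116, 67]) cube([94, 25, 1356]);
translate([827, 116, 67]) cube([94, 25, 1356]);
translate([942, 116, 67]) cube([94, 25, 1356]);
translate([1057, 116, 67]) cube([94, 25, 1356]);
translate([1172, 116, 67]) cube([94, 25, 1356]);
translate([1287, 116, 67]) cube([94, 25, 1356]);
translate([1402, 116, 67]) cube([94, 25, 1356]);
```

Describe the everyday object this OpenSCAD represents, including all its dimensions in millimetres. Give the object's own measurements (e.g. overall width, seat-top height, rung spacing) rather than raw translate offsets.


A fence section. Two 116×116 mm posts, 1480 mm tall, stand on the floor with a clear span of 1412 mm between their inner faces. Two horizontal rails of 116×82 mm section span the gap between the posts with their undersides at z = 285 mm and z = 1164 mm, flush with the posts' −y face. 12 pickets, each 94 mm wide, 25 mm thick and 1356 mm tall, are fixed to the +y face of the rails with their bottoms at z = 67 mm, spaced across the span with a 21 mm gap after the −x post and between neighbouring pickets, with 32 mm left before the +x post.


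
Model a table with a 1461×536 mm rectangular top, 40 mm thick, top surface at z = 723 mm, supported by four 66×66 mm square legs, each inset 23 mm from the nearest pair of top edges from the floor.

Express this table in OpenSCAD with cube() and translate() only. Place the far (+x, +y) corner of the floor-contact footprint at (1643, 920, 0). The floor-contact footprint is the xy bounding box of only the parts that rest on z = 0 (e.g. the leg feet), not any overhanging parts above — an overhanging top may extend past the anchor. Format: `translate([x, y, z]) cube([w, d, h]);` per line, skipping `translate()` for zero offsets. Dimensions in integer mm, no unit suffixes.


translate([205, 407, 683]) cube([1461, 536, 40]);
translate([228, 430, 0]) cube([66, 66, 683]);
translate([1577, 430, 0]) cube([66, 66, 683]);
translate([228, 854, 0]) cube([66, 66, 683]);
translate([1577, 854, 0]) cube([66, 66, 683]);


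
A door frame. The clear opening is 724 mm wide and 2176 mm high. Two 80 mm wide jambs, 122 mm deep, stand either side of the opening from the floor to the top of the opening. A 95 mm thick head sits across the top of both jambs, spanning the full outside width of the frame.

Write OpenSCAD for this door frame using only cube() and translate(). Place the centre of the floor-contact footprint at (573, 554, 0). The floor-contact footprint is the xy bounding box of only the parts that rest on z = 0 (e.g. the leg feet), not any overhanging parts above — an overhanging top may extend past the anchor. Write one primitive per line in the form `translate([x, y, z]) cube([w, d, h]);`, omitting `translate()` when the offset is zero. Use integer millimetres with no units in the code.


translate([131, 493, 0]) cube([80, 122, 2176]);
translate([935, 493, 0]) cube([80, 122, 2176]);
translate([131, 493, 2176]) cube([884, 122, 95]);


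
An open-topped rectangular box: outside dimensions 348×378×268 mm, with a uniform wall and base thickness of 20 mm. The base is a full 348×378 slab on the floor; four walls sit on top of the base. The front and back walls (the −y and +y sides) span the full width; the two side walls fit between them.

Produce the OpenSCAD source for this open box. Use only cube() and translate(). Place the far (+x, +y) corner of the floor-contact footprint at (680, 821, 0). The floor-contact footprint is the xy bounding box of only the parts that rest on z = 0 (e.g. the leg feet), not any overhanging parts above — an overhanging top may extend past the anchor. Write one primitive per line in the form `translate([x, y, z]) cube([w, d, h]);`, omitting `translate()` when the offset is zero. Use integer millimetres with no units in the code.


translate([332, 443, 0]) cube([348, 378, 20]);
translate([332, 443, 20]) cube([348, 20, 248]);
translate([332, 801, 20]) cube([348, 20, 248]);
translate([332, 463, 20]) cube([20, 338, 248]);
translate([660, 463, 20]) cube([20, 338, 248]);


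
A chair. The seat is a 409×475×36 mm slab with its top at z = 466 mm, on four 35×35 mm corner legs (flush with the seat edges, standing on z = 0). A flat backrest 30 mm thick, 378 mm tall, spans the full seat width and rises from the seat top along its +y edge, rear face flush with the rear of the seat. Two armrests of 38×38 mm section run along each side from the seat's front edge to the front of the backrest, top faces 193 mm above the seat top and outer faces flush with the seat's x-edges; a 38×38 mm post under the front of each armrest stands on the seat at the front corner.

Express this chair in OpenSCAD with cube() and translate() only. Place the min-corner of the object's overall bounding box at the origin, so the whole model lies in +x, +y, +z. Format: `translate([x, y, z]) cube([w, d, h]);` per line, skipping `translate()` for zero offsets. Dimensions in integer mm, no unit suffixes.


// leg_h = 466 - 36 = 430
// arm post h = 193 - 38 = 155
translate([0, 0, 430]) cube([409, 475, 36]);
cube([35, 35, 430]);
translate([374, 0, 0]) cube([35, 35, 430]);
translate([0, 440, 0]) cube([35, 35, 430]);
translate([374, 440, 0]) cube([35, 35, 430]);
translate([0, 445, 466]) cube([409, 30, 378]);
translate([0, 0, 621]) cube([38, 445, 38]);
translate([371, 0, 621]) cube([38, 445, 38]);
translate([0, 0, 466]) cube([38, 38, 155]);
translate([371, 0, 466]) cube([38, 38, 155]);


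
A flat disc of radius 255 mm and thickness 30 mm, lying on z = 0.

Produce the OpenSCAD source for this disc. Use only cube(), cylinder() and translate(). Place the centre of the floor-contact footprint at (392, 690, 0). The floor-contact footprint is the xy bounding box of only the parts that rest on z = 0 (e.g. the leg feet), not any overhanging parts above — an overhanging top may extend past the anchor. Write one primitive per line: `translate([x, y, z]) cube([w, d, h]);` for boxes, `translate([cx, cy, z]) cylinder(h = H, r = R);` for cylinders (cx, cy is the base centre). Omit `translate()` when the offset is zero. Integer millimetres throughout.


translate([392, 690, 0]) cylinder(h = 30, r = 255);


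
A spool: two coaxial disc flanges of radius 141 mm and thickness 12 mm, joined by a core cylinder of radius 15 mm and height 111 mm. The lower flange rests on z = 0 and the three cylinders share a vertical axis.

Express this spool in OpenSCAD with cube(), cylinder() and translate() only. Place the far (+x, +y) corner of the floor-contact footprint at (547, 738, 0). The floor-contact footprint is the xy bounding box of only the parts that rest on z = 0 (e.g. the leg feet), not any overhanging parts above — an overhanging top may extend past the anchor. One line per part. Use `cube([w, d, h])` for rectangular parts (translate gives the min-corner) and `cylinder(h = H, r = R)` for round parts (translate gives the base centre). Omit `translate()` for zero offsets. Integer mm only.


translate([406, 597, 0]) cylinder(h = 12, r = 141);
translate([406, 597, 12]) cylinder(h = 111, r = 15);
translate([406, 597, 123]) cylinder(h = 12, r = 141);


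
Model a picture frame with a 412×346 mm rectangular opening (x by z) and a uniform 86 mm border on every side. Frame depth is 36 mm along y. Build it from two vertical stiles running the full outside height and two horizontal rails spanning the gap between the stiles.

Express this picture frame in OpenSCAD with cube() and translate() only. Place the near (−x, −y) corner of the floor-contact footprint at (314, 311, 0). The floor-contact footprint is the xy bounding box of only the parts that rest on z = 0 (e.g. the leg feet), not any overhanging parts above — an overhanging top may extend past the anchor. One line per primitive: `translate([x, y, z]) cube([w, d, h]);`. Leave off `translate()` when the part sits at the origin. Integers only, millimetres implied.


translate([314, 311, 0]) cube([86, 36, 518]);
translate([812, 311, 0]) cube([86, 36, 518]);
translate([400, 311, 0]) cube([412, 36, 86]);
translate([400, 311, 432]) cube([412, 36, 86]);


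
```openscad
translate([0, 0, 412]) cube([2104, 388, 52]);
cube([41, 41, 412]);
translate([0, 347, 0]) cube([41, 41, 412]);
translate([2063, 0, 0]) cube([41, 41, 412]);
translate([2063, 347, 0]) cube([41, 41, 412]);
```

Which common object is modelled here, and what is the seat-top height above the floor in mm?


A bench. The seat-top height is 464 mm.

A long slab on four corner posts — a bench. The slab sits at z = 412 with thickness 52, so the top is 412 + 52 = 464 mm.


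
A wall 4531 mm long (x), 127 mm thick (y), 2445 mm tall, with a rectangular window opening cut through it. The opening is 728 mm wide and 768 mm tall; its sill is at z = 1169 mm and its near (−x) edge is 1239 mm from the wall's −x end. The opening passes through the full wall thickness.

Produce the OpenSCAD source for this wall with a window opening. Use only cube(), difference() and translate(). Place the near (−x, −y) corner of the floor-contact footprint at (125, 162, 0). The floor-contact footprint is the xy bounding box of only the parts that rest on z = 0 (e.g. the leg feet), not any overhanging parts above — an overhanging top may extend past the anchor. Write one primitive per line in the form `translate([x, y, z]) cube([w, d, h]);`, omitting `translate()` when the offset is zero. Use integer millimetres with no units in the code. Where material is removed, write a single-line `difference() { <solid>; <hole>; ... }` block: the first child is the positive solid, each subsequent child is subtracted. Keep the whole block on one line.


difference() { translate([125, 162, 0]) cube([4531, 127, 2445]); translate([1364, 162, 1169]) cube([728, 127, 768]); }


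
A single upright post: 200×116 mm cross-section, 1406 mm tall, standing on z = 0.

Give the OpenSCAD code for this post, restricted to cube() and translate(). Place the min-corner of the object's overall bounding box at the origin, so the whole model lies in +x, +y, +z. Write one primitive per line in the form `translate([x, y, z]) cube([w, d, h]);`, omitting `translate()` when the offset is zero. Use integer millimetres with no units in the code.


cube([200, 116, 1406]);


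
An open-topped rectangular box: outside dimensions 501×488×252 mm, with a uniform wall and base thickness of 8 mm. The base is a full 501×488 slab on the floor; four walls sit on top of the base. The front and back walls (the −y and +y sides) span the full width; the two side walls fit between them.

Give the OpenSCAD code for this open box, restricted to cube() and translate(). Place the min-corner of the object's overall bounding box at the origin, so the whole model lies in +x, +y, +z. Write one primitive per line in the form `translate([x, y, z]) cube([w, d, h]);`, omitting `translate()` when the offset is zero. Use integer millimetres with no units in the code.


cube([501, 488, 8]);
translate([0, 0, 8]) cube([501, 8, 244]);
translate([0, 480, 8]) cube([501, 8, 244]);
translate([0, 8, 8]) cube([8, 472, 244]);
translate([493, 8, 8]) cube([8, 472, 244]);
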